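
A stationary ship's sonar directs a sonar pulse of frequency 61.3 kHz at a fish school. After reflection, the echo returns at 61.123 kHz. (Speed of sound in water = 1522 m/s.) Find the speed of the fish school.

Double Doppler shift off a moving reflector: f₂ = f₀ · (v + u)/(v − u) (u > 0 toward emitter).
Rearranging, u = v · (f₂ − f₀)/(f₂ + f₀) = 1522 × -0.177/122.423 ≈ -2.20 m/s.
So the fish school is moving at 2.20 m/s away from the emitter.

2.20 m/s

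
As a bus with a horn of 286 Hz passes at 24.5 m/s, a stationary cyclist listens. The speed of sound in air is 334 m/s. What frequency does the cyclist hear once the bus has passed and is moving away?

266 Hz

Receding: f₂ = f · v/(v + v_s) = 286 × 334/358.5 ≈ 266 Hz.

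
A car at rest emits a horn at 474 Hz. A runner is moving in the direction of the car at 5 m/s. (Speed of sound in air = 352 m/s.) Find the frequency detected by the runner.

Moving observer, stationary source: f' = f · (v + v_o)/v.
f' = 474 × (352 + 5)/352 = 474 × 357/352 ≈ 481 Hz.

481 Hz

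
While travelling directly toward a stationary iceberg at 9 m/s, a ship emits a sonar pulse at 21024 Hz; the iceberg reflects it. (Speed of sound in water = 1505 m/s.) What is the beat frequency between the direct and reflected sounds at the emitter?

The iceberg receives the sound from a moving source: f₁ = f₀ · v/(v − v_e) = 21024 × 1505/1496 ≈ 21150 Hz.
On the return leg the ship is a moving observer: f₂ = f₁ · (v + v_e)/v = 21150 × 1514/1505 ≈ 21277 Hz.
Equivalently f₂ = f₀ · (v + v_e)/(v − v_e).
Beat against the emitted tone: |f₂ − f₀| = 2v_e·f₀/(v − v_e) = 2 × 9 × 21024/1496 ≈ 253 Hz.

253 Hz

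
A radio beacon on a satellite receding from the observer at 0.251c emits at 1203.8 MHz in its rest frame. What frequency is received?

931.5 MHz

Relativistic Doppler for frequency: f' = f₀ · √((1 − β)/(1 + β)).
f' = 1203.8 × √(0.7490/1.2510) = 1203.8 × 0.77377 ≈ 931.5 MHz.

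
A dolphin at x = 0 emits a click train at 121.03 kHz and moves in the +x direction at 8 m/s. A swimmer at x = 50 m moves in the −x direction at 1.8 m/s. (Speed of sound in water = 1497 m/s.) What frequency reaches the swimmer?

The observer lies on the +x side, so the source is heading toward the observer and the observer is heading toward the source.
General Doppler shift: f' = f · (v + v_o)/(v − v_s).
f' = 121.03 × (1497 + 1.8)/(1497 − 8) = 121.03 × 1498.8/1489 ≈ 121.8 kHz.

121.8 kHz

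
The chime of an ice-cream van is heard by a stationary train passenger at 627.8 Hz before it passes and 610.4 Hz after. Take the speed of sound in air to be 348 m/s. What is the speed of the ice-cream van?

f₁/f₂ = (v + v_s)/(v − v_s), so v_s = v · (f₁ − f₂)/(f₁ + f₂).
v_s = 348 × (627.8 − 610.4)/(627.8 + 610.4) = 348 × 17.4/1238.2 ≈ 4.9 m/s.

4.9 m/s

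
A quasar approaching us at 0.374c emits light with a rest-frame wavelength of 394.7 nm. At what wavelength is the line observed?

266.4 nm

Relativistic Doppler for wavelength: λ' = λ₀ · √((1 − β)/(1 + β)).
λ' = 394.7 × √(0.6260/1.3740) = 394.7 × 0.67498 ≈ 266.4 nm.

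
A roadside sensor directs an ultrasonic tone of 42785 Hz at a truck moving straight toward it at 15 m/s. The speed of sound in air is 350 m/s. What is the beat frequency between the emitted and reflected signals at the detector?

At the truck (a moving observer), f₁ = f₀ · (v + u)/v = 42785 × 365/350 ≈ 44619 Hz.
On reflection it acts as a source moving toward the stationary detector: f₂ = f₁ · v/(v − u) = 44619 × 350/335 ≈ 46616 Hz.
Beat frequency: |f₂ − f₀| = 2u·f₀/(v − u) = 2 × 15 × 42785/335 ≈ 3831 Hz.

3831 Hz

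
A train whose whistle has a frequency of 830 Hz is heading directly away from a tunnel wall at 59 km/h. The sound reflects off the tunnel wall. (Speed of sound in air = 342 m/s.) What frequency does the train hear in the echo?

59 km/h = 16.39 m/s.
The tunnel wall receives the sound from a moving source: f₁ = f₀ · v/(v + v_e) = 830 × 342/358.39 ≈ 792 Hz.
On the return leg the train is a moving observer: f₂ = f₁ · (v − v_e)/v = 792 × 325.61/342 ≈ 754 Hz.

754 Hz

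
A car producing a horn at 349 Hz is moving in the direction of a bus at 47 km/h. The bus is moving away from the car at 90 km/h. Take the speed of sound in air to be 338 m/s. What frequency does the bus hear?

47 km/h = 13.06 m/s; 90 km/h = 25 m/s.
Both move, so f' = f · (v − v_o)/(v − v_s).
f' = 349 × (338 − 25)/(338 − 13.06) = 349 × 313/324.94 ≈ 336 Hz.

336 Hz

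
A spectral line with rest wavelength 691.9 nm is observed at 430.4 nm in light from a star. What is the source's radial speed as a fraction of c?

λ'/λ₀ = 0.6221 < 1 (blueshift), so the source is approaching.
λ'/λ₀ = √((1 − β)/(1 + β)) for an approaching source ⇒ β = (1 − r²)/(1 + r²) with r = λ'/λ₀.
β = (1 − 0.3870)/(1 + 0.3870) ≈ 0.442.

0.442c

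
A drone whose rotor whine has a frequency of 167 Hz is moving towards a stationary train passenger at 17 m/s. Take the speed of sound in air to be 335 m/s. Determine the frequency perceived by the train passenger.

176 Hz

Moving source, stationary observer: f' = f · v/(v − v_s) since the source is approaching.
f' = 167 × 335/(335 − 17) = 167 × 335/318 ≈ 176 Hz.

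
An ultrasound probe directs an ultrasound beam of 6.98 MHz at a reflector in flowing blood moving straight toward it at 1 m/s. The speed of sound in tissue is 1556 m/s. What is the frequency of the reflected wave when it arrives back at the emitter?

6.989 MHz

At the reflector in flowing blood (a moving observer), f₁ = f₀ · (v + u)/v = 6.98 × 1557/1556 ≈ 6.984 MHz.
On reflection it acts as a source moving toward the stationary detector: f₂ = f₁ · v/(v − u) = 6.984 × 1556/1555 ≈ 6.989 MHz.
Equivalently f₂ = f₀ · (v + u)/(v − u).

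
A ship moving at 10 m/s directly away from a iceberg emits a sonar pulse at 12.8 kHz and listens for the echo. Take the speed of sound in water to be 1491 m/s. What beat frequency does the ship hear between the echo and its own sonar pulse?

The iceberg receives the sound from a moving source: f₁ = f₀ · v/(v + v_e) = 12.8 × 1491/1501 ≈ 12.7147 kHz.
On the return leg the ship is a moving observer: f₂ = f₁ · (v − v_e)/v = 12.7147 × 1481/1491 ≈ 12.6294 kHz.
Beat against the emitted tone (with f₀ = 12800 Hz): |f₂ − f₀| = 2v_e·f₀/(v + v_e) = 2 × 10 × 12800/1501 ≈ 171 Hz.

171 Hz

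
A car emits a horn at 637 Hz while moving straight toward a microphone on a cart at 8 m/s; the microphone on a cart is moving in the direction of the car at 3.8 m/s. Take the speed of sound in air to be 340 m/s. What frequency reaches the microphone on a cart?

660 Hz

General Doppler shift: f' = f · (v + v_o)/(v − v_s).
f' = 637 × (340 + 3.8)/(340 − 8) = 637 × 343.8/332 ≈ 660 Hz.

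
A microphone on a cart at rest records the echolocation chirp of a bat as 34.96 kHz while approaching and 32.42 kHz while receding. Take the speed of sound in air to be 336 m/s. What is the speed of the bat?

f₁/f₂ = (v + v_s)/(v − v_s), so v_s = v · (f₁ − f₂)/(f₁ + f₂).
v_s = 336 × (34.96 − 32.42)/(34.96 + 32.42) = 336 × 2.54/67.38 ≈ 12.7 m/s.

12.7 m/s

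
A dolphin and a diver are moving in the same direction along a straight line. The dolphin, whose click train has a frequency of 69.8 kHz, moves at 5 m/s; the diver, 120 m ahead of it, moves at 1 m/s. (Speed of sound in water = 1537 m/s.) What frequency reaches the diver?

The diver is ahead, so the dolphin is moving toward it while the diver is moving away from the dolphin.
General Doppler shift: f' = f · (v − v_o)/(v − v_s).
f' = 69.8 × (1537 − 1)/(1537 − 5) = 69.8 × 1536/1532 ≈ 70.0 kHz.

70.0 kHz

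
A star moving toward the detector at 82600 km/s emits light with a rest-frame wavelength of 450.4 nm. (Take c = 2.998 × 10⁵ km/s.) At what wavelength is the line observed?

β = v/c = 82600/299800 = 0.2755.
Relativistic Doppler for wavelength: λ' = λ₀ · √((1 − β)/(1 + β)).
λ' = 450.4 × √(0.7245/1.2755) = 450.4 × 0.75365 ≈ 339.4 nm.

339.4 nm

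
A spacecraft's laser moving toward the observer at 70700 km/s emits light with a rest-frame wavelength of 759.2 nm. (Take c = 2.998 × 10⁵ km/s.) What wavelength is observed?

597.0 nm

β = v/c = 70700/299800 = 0.2358.
Relativistic Doppler for wavelength: λ' = λ₀ · √((1 − β)/(1 + β)).
λ' = 759.2 × √(0.7642/1.2358) = 759.2 × 0.78635 ≈ 597.0 nm.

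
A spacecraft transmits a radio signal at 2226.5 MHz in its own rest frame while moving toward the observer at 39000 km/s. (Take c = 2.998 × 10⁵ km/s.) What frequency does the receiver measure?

2537.7 MHz

β = v/c = 39000/299800 = 0.1301.
Relativistic Doppler for frequency: f' = f₀ · √((1 + β)/(1 − β)).
f' = 2226.5 × √(1.1301/0.8699) = 2226.5 × 1.13977 ≈ 2537.7 MHz.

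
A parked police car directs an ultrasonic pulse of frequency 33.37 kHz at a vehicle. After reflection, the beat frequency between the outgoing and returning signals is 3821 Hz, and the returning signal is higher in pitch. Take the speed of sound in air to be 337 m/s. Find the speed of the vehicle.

Double Doppler shift off a moving reflector: f₂ = f₀ · (v + u)/(v − u) (u > 0 toward emitter).
Returning signal is higher, so f₂ = f₀ + Δf = 33370 + 3821 = 37191 Hz.
Rearranging, u = v · (f₂ − f₀)/(f₂ + f₀) = 337 × 3821/70561 ≈ 18.2 m/s.
So the vehicle is moving at 18.2 m/s toward the emitter.

18.2 m/s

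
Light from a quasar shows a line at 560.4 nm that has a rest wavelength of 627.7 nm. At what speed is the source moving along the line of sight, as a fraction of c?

λ'/λ₀ = 0.8928 < 1 (blueshift), so the source is approaching.
λ'/λ₀ = √((1 − β)/(1 + β)) for an approaching source ⇒ β = (1 − r²)/(1 + r²) with r = λ'/λ₀.
β = (1 − 0.7971)/(1 + 0.7971) ≈ 0.113.

0.113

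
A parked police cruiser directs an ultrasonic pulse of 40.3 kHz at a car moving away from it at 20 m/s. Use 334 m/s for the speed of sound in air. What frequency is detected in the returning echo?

35.7 kHz

At the car (a moving observer), f₁ = f₀ · (v − u)/v = 40.3 × 314/334 ≈ 37.9 kHz.
On reflection it acts as a source moving away from the stationary detector: f₂ = f₁ · v/(v + u) = 37.9 × 334/354 ≈ 35.7 kHz.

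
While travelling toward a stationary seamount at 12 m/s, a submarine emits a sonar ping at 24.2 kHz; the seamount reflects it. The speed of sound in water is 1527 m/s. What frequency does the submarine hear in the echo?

The seamount receives the sound from a moving source: f₁ = f₀ · v/(v − v_e) = 24.2 × 1527/1515 ≈ 24.4 kHz.
On the return leg the submarine is a moving observer: f₂ = f₁ · (v + v_e)/v = 24.4 × 1539/1527 ≈ 24.6 kHz.

24.6 kHz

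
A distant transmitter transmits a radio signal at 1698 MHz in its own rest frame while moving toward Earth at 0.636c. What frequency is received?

3599.8 MHz

Relativistic Doppler for frequency: f' = f₀ · √((1 + β)/(1 − β)).
f' = 1698 × √(1.6360/0.3640) = 1698 × 2.12002 ≈ 3599.8 MHz.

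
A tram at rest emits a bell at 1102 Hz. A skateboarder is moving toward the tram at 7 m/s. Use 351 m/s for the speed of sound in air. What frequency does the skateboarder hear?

Moving observer, stationary source: f' = f · (v + v_o)/v.
f' = 1102 × (351 + 7)/351 = 1102 × 358/351 ≈ 1124 Hz.

1124 Hz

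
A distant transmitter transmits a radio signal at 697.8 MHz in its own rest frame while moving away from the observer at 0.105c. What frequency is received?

Relativistic Doppler for frequency: f' = f₀ · √((1 − β)/(1 + β)).
f' = 697.8 × √(0.8950/1.1050) = 697.8 × 0.89997 ≈ 628.0 MHz.

628.0 MHz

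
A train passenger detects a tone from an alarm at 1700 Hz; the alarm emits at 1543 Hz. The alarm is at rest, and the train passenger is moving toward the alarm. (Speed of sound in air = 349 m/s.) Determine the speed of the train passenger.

f' = f · (v + v_o)/v ⇒ v_o = v · |f'/f − 1|.
v_o = 349 × |1700/1543 − 1| = 349 × 0.1017 ≈ 36 m/s.

36 m/s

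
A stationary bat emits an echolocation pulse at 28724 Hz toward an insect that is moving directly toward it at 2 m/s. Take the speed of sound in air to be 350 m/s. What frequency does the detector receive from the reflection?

29054 Hz

The insect first receives the wave as a moving observer: f₁ = f₀ · (v + u)/v = 28724 × (350 + 2)/350 ≈ 28888 Hz.
The reflection then acts as a moving source: f₂ = f₁ · v/(v − u) ≈ 29054 Hz.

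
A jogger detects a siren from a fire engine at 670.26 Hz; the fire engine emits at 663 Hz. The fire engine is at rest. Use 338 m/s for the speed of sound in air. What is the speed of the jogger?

3.7 m/s

f' > f, so the jogger is approaching.
f' = f · (v + v_o)/v ⇒ v_o = v · |f'/f − 1|.
v_o = 338 × |670.26/663 − 1| = 338 × 0.01095 ≈ 3.7 m/s.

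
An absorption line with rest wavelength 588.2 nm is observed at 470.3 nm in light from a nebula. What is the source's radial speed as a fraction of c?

λ'/λ₀ = 0.7996 < 1 (blueshift), so the source is approaching.
λ'/λ₀ = √((1 − β)/(1 + β)) for an approaching source ⇒ β = (1 − r²)/(1 + r²) with r = λ'/λ₀.
β = (1 − 0.6393)/(1 + 0.6393) ≈ 0.220.

0.220c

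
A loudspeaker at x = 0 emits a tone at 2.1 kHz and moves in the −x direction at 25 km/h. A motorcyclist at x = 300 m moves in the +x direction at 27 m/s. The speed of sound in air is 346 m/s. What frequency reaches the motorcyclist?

1.898 kHz

25 km/h = 6.944 m/s.
The observer lies on the +x side, so the source is heading away from the observer and the observer is heading away from the source.
General Doppler shift: f' = f · (v − v_o)/(v + v_s).
f' = 2.1 × (346 − 27)/(346 + 6.944) = 2.1 × 319/352.94 ≈ 1.898 kHz.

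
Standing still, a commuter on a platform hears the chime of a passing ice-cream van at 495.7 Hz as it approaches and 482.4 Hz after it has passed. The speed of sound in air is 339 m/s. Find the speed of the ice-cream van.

f₁/f₂ = (v + v_s)/(v − v_s), so v_s = v · (f₁ − f₂)/(f₁ + f₂).
v_s = 339 × (495.7 − 482.4)/(495.7 + 482.4) = 339 × 13.3/978.1 ≈ 4.6 m/s.

4.6 m/s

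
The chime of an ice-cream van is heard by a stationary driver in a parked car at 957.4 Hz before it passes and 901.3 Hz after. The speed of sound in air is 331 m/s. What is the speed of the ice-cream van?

f₁/f₂ = (v + v_s)/(v − v_s), so v_s = v · (f₁ − f₂)/(f₁ + f₂).
v_s = 331 × (957.4 − 901.3)/(957.4 + 901.3) = 331 × 56.1/1858.7 ≈ 10.0 m/s.

10.0 m/s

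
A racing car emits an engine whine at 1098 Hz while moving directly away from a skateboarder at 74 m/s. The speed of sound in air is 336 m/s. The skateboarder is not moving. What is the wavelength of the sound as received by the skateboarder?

With the source moving away from a stationary observer, f' = f · v/(v + v_s).
f' = 1098 × 336/(336 + 74) ≈ 900 Hz.
λ' = v/f' = 336/899.824 ≈ 37.3 cm.

37.3 cm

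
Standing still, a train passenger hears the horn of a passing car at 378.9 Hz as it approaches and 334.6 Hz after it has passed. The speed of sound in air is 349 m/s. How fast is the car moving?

f₁/f₂ = (v + v_s)/(v − v_s), so v_s = v · (f₁ − f₂)/(f₁ + f₂).
v_s = 349 × (378.9 − 334.6)/(378.9 + 334.6) = 349 × 44.3/713.5 ≈ 21.7 m/s.

21.7 m/s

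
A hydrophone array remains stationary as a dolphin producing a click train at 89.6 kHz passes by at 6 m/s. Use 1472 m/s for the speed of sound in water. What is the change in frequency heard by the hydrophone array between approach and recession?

Approaching: f₁ = f · v/(v − v_s) = 89.6 × 1472/1466 ≈ 89.967 kHz.
Receding: f₂ = f · v/(v + v_s) = 89.6 × 1472/1478 ≈ 89.236 kHz.
Drop: f₁ − f₂ = 2f·v·v_s/(v² − v_s²) = 2 × 89.6 × 1472 × 6/(1472² − 6²) ≈ 0.730 kHz.

0.730 kHz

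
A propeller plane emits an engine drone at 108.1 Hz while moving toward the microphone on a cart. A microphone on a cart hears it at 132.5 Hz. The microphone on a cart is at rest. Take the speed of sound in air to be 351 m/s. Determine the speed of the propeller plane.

f' = f · v/(v − v_s) ⇒ v_s = v · |1 − f/f'|.
v_s = 351 × |1 − 108.1/132.5| = 351 × 0.1842 ≈ 65 m/s.

65 m/s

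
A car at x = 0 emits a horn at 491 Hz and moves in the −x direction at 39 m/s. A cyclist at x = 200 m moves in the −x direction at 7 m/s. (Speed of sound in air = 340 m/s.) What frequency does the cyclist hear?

The observer lies on the +x side, so the source is heading away from the observer and the observer is heading toward the source.
With source receding and observer approaching, f' = f · (v + v_o)/(v + v_s).
f' = 491 × (340 + 7)/(340 + 39) = 491 × 347/379 ≈ 450 Hz.

450 Hz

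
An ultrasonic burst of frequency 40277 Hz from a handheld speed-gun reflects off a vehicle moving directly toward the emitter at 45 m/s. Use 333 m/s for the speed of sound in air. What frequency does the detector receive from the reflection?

At the vehicle (a moving observer), f₁ = f₀ · (v + u)/v = 40277 × 378/333 ≈ 45720 Hz.
On reflection it acts as a source moving toward the stationary detector: f₂ = f₁ · v/(v − u) = 45720 × 333/288 ≈ 52864 Hz.

52864 Hz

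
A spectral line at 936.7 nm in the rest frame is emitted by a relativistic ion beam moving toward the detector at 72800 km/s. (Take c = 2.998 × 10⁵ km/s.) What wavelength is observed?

731.1 nm

β = v/c = 72800/299800 = 0.2428.
Relativistic Doppler for wavelength: λ' = λ₀ · √((1 − β)/(1 + β)).
λ' = 936.7 × √(0.7572/1.2428) = 936.7 × 0.78053 ≈ 731.1 nm.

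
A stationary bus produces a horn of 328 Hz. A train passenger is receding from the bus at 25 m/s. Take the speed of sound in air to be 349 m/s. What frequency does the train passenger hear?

305 Hz

Moving observer, stationary source: f' = f · (v − v_o)/v.
f' = 328 × (349 − 25)/349 = 328 × 324/349 ≈ 305 Hz.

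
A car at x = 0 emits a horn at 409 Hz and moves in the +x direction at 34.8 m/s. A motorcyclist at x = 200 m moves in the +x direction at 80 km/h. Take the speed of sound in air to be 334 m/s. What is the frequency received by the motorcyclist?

426 Hz

80 km/h = 22.22 m/s.
The observer lies on the +x side, so the source is heading toward the observer and the observer is heading away from the source.
With source approaching and observer receding, f' = f · (v − v_o)/(v − v_s).
f' = 409 × (334 − 22.22)/(334 − 34.8) = 409 × 311.78/299.2 ≈ 426 Hz.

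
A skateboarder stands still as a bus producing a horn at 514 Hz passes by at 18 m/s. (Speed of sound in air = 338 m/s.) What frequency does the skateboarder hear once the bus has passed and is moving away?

488 Hz

Receding: f₂ = f · v/(v + v_s) = 514 × 338/356 ≈ 488 Hz.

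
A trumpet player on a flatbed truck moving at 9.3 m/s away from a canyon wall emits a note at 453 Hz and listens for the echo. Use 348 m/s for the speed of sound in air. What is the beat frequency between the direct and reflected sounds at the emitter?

23.6 Hz

The canyon wall receives the sound from a moving source: f₁ = f₀ · v/(v + v_e) = 453 × 348/357.3 ≈ 441.2 Hz.
On the return leg the trumpet player on a flatbed truck is a moving observer: f₂ = f₁ · (v − v_e)/v = 441.2 × 338.7/348 ≈ 429.4 Hz.
Beat against the emitted tone: |f₂ − f₀| = 2v_e·f₀/(v + v_e) = 2 × 9.3 × 453/357.3 ≈ 23.6 Hz.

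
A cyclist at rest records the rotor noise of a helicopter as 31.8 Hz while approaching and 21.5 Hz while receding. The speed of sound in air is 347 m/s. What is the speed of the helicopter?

f₁/f₂ = (v + v_s)/(v − v_s), so v_s = v · (f₁ − f₂)/(f₁ + f₂).
v_s = 347 × (31.8 − 21.5)/(31.8 + 21.5) = 347 × 10.3/53.3 ≈ 67 m/s.

67 m/s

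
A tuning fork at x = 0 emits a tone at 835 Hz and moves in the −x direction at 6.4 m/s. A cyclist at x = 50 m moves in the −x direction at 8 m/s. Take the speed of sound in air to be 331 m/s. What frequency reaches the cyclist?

The observer lies on the +x side, so the source is heading away from the observer and the observer is heading toward the source.
General Doppler shift: f' = f · (v + v_o)/(v + v_s).
f' = 835 × (331 + 8)/(331 + 6.4) = 835 × 339/337.4 ≈ 839 Hz.

839 Hz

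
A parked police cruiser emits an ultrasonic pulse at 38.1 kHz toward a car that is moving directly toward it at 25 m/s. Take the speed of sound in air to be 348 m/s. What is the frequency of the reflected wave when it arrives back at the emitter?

The car first receives the wave as a moving observer: f₁ = f₀ · (v + u)/v = 38.1 × (348 + 25)/348 ≈ 40.8 kHz.
The reflection then acts as a moving source: f₂ = f₁ · v/(v − u) ≈ 44.0 kHz.

44.0 kHz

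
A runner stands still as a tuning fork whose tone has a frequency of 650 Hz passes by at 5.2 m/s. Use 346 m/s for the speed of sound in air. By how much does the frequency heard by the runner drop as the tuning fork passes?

Approaching: f₁ = f · v/(v − v_s) = 650 × 346/340.8 ≈ 659.9 Hz.
Receding: f₂ = f · v/(v + v_s) = 650 × 346/351.2 ≈ 640.4 Hz.
Drop: f₁ − f₂ = 2f·v·v_s/(v² − v_s²) = 2 × 650 × 346 × 5.2/(346² − 5.2²) ≈ 19.5 Hz.

19.5 Hz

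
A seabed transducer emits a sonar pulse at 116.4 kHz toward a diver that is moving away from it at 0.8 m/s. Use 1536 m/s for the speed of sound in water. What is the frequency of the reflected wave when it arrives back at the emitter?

At the diver (a moving observer), f₁ = f₀ · (v − u)/v = 116.4 × 1535.2/1536 ≈ 116.3 kHz.
On reflection it acts as a source moving away from the stationary detector: f₂ = f₁ · v/(v + u) = 116.3 × 1536/1536.8 ≈ 116.3 kHz.
Equivalently f₂ = f₀ · (v − u)/(v + u).

116.3 kHz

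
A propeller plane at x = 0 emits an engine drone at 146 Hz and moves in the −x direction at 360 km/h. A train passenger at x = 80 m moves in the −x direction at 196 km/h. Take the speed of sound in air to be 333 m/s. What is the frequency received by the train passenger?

131 Hz

360 km/h = 100 m/s; 196 km/h = 54.44 m/s.
The observer lies on the +x side, so the source is heading away from the observer and the observer is heading toward the source.
General Doppler shift: f' = f · (v + v_o)/(v + v_s).
f' = 146 × (333 + 54.44)/(333 + 100) = 146 × 387.44/433 ≈ 131 Hz.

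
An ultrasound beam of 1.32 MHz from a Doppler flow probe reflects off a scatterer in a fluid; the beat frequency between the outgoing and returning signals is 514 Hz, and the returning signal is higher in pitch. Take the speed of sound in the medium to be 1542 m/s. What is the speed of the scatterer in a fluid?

0.30 m/s

Double Doppler shift off a moving reflector: f₂ = f₀ · (v + u)/(v − u) (u > 0 toward emitter).
Returning signal is higher, so f₂ = f₀ + Δf = 1320000 + 514 = 1320514 Hz.
Rearranging, u = v · (f₂ − f₀)/(f₂ + f₀) = 1542 × 514/2640514 ≈ 0.30 m/s.
So the scatterer in a fluid is moving at 0.30 m/s toward the emitter.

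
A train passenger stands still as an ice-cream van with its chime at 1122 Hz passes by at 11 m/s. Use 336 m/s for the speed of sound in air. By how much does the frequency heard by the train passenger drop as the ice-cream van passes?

73.5 Hz

Approaching: f₁ = f · v/(v − v_s) = 1122 × 336/325 ≈ 1160.0 Hz.
Receding: f₂ = f · v/(v + v_s) = 1122 × 336/347 ≈ 1086.4 Hz.
Drop: f₁ − f₂ = 2f·v·v_s/(v² − v_s²) = 2 × 1122 × 336 × 11/(336² − 11²) ≈ 73.5 Hz.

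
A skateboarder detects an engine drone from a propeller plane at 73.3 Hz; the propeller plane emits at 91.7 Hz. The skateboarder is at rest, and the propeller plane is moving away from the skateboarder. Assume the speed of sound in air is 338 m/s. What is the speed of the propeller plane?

85 m/s

f' = f · v/(v + v_s) ⇒ v_s = v · |1 − f/f'|.
v_s = 338 × |1 − 91.7/73.3| = 338 × 0.251 ≈ 85 m/s.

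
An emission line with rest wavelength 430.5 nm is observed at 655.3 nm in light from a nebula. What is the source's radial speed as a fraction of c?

λ'/λ₀ = 1.5222 > 1 (redshift), so the source is receding.
λ'/λ₀ = √((1 + β)/(1 − β)) for a receding source ⇒ β = (r² − 1)/(r² + 1) with r = λ'/λ₀.
β = (2.3170 − 1)/(2.3170 + 1) ≈ 0.397.

0.397c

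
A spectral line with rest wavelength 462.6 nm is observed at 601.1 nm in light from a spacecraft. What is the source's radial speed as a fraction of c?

0.256

λ'/λ₀ = 1.2994 > 1 (redshift), so the source is receding.
λ'/λ₀ = √((1 + β)/(1 − β)) for a receding source ⇒ β = (r² − 1)/(r² + 1) with r = λ'/λ₀.
β = (1.6884 − 1)/(1.6884 + 1) ≈ 0.256.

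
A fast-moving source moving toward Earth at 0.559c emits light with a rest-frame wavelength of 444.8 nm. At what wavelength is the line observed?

236.6 nm

Relativistic Doppler for wavelength: λ' = λ₀ · √((1 − β)/(1 + β)).
λ' = 444.8 × √(0.4410/1.5590) = 444.8 × 0.53186 ≈ 236.6 nm.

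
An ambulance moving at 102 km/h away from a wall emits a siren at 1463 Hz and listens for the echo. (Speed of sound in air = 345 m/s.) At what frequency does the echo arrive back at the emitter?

102 km/h = 28.33 m/s.
The wall receives the sound from a moving source: f₁ = f₀ · v/(v + v_e) = 1463 × 345/373.33 ≈ 1352 Hz.
On the return leg the ambulance is a moving observer: f₂ = f₁ · (v − v_e)/v = 1352 × 316.67/345 ≈ 1241 Hz.
Equivalently f₂ = f₀ · (v − v_e)/(v + v_e).

1241 Hz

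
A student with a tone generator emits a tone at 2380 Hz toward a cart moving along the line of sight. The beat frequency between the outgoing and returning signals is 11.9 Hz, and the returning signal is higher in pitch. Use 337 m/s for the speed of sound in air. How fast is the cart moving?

Double Doppler shift off a moving reflector: f₂ = f₀ · (v + u)/(v − u) (u > 0 toward emitter).
Returning signal is higher, so f₂ = f₀ + Δf = 2380 + 11.9 = 2391.9 Hz.
Rearranging, u = v · (f₂ − f₀)/(f₂ + f₀) = 337 × 11.9/4771.9 ≈ 0.84 m/s.
So the cart is moving at 0.84 m/s toward the emitter.

0.84 m/s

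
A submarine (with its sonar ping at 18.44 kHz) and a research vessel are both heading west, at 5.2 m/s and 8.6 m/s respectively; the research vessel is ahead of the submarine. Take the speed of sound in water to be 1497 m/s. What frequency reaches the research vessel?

The research vessel is ahead, so the submarine is moving toward it while the research vessel is moving away from the submarine.
Both move, so f' = f · (v − v_o)/(v − v_s).
f' = 18.44 × (1497 − 8.6)/(1497 − 5.2) = 18.44 × 1488.4/1491.8 ≈ 18.40 kHz.

18.40 kHz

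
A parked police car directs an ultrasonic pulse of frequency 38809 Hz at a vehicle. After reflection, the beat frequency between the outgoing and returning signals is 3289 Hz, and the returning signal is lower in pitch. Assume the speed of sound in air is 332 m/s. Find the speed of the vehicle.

Double Doppler shift off a moving reflector: f₂ = f₀ · (v + u)/(v − u) (u > 0 toward emitter).
Returning signal is lower, so f₂ = f₀ − Δf = 38809 − 3289 = 35520 Hz.
Rearranging, u = v · (f₂ − f₀)/(f₂ + f₀) = 332 × -3289/74329 ≈ -14.7 m/s.
So the vehicle is moving at 14.7 m/s away from the emitter.

14.7 m/s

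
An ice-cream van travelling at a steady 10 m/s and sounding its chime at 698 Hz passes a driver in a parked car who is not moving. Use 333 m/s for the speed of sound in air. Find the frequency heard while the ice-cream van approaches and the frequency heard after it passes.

Approaching: f₁ = f · v/(v − v_s) = 698 × 333/323 ≈ 720 Hz.
Receding: f₂ = f · v/(v + v_s) = 698 × 333/343 ≈ 678 Hz.

720 Hz approaching; 678 Hz receding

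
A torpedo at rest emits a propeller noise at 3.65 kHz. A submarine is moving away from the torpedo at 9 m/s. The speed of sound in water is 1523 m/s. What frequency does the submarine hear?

Moving observer, stationary source: f' = f · (v − v_o)/v.
f' = 3.65 × (1523 − 9)/1523 = 3.65 × 1514/1523 ≈ 3.63 kHz.

3.63 kHz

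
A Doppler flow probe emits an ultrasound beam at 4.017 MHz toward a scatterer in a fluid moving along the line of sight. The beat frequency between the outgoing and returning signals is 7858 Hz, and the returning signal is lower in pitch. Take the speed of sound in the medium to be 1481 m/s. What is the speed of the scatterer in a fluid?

Double Doppler shift off a moving reflector: f₂ = f₀ · (v + u)/(v − u) (u > 0 toward emitter).
Returning signal is lower, so f₂ = f₀ − Δf = 4017000 − 7858 = 4009142 Hz.
Rearranging, u = v · (f₂ − f₀)/(f₂ + f₀) = 1481 × -7858/8026142 ≈ -1.45 m/s.
So the scatterer in a fluid is moving at 1.45 m/s away from the emitter.

1.45 m/s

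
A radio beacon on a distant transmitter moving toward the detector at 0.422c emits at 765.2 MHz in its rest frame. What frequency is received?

1200.2 MHz

Relativistic Doppler for frequency: f' = f₀ · √((1 + β)/(1 − β)).
f' = 765.2 × √(1.4220/0.5780) = 765.2 × 1.56850 ≈ 1200.2 MHz.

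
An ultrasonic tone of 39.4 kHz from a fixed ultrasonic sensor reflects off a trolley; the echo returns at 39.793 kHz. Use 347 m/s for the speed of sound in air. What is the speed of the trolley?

1.72 m/s

Double Doppler shift off a moving reflector: f₂ = f₀ · (v + u)/(v − u) (u > 0 toward emitter).
Rearranging, u = v · (f₂ − f₀)/(f₂ + f₀) = 347 × 0.393/79.193 ≈ 1.72 m/s.
So the trolley is moving at 1.72 m/s toward the emitter.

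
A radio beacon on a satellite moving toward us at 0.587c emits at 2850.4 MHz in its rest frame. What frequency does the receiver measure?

5587.5 MHz

Relativistic Doppler for frequency: f' = f₀ · √((1 + β)/(1 − β)).
f' = 2850.4 × √(1.5870/0.4130) = 2850.4 × 1.96026 ≈ 5587.5 MHz.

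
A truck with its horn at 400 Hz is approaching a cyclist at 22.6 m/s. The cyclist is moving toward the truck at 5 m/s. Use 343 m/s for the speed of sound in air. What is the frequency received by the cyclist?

434 Hz

With source approaching and observer approaching, f' = f · (v + v_o)/(v − v_s).
f' = 400 × (343 + 5)/(343 − 22.6) = 400 × 348/320.4 ≈ 434 Hz.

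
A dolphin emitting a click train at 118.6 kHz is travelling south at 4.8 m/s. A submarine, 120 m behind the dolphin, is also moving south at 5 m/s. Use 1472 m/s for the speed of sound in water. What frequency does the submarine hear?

118.6 kHz

The submarine is behind, so the dolphin is moving away from it while the submarine is moving toward the dolphin.
Both move, so f' = f · (v + v_o)/(v + v_s).
f' = 118.6 × (1472 + 5)/(1472 + 4.8) = 118.6 × 1477/1476.8 ≈ 118.6 kHz.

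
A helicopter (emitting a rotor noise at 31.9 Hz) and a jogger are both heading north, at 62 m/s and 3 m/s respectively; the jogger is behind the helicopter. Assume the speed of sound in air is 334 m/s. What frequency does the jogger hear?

The jogger is behind, so the helicopter is moving away from it while the jogger is moving toward the helicopter.
General Doppler shift: f' = f · (v + v_o)/(v + v_s).
f' = 31.9 × (334 + 3)/(334 + 62) = 31.9 × 337/396 ≈ 27.1 Hz.

27.1 Hz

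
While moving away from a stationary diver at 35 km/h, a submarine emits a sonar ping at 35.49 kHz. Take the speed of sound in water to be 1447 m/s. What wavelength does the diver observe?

35 km/h = 9.722 m/s.
Moving source, stationary observer: f' = f · v/(v + v_s) since the source is receding.
f' = 35.49 × 1447/(1447 + 9.722) ≈ 35.3 kHz.
λ' = v/f' = 1447/35253.1 ≈ 4.1 cm.

4.1 cm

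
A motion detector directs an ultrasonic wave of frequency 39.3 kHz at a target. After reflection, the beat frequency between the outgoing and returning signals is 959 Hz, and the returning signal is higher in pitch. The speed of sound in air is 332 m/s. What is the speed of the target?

4.0 m/s

Double Doppler shift off a moving reflector: f₂ = f₀ · (v + u)/(v − u) (u > 0 toward emitter).
Returning signal is higher, so f₂ = f₀ + Δf = 39300 + 959 = 40259 Hz.
Rearranging, u = v · (f₂ − f₀)/(f₂ + f₀) = 332 × 959/79559 ≈ 4.0 m/s.
So the target is moving at 4.0 m/s toward the emitter.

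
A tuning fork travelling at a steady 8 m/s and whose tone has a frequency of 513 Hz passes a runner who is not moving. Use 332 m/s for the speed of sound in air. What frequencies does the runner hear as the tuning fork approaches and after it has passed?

Approaching: f₁ = f · v/(v − v_s) = 513 × 332/324 ≈ 526 Hz.
Receding: f₂ = f · v/(v + v_s) = 513 × 332/340 ≈ 501 Hz.

526 Hz approaching; 501 Hz receding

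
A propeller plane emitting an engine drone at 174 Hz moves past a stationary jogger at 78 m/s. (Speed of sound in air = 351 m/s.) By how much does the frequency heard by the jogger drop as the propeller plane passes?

Approaching: f₁ = f · v/(v − v_s) = 174 × 351/273 ≈ 223.7 Hz.
Receding: f₂ = f · v/(v + v_s) = 174 × 351/429 ≈ 142.4 Hz.
Drop: f₁ − f₂ = 2f·v·v_s/(v² − v_s²) = 2 × 174 × 351 × 78/(351² − 78²) ≈ 81.4 Hz.

81.4 Hz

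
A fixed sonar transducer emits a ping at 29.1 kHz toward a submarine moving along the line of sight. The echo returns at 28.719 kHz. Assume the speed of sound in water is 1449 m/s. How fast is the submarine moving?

Double Doppler shift off a moving reflector: f₂ = f₀ · (v + u)/(v − u) (u > 0 toward emitter).
Rearranging, u = v · (f₂ − f₀)/(f₂ + f₀) = 1449 × -0.381/57.819 ≈ -9.5 m/s.
So the submarine is moving at 9.5 m/s away from the emitter.

9.5 m/s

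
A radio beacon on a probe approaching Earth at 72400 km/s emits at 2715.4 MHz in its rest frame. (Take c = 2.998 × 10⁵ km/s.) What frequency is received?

3474.0 MHz

β = v/c = 72400/299800 = 0.2415.
Relativistic Doppler for frequency: f' = f₀ · √((1 + β)/(1 − β)).
f' = 2715.4 × √(1.2415/0.7585) = 2715.4 × 1.27936 ≈ 3474.0 MHz.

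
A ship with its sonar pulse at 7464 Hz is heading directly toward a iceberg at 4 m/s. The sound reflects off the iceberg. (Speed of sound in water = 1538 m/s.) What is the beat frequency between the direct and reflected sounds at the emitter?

38.9 Hz

The iceberg receives the sound from a moving source: f₁ = f₀ · v/(v − v_e) = 7464 × 1538/1534 ≈ 7483.5 Hz.
On the return leg the ship is a moving observer: f₂ = f₁ · (v + v_e)/v = 7483.5 × 1542/1538 ≈ 7502.9 Hz.
Equivalently f₂ = f₀ · (v + v_e)/(v − v_e).
Beat against the emitted tone: |f₂ − f₀| = 2v_e·f₀/(v − v_e) = 2 × 4 × 7464/1534 ≈ 38.9 Hz.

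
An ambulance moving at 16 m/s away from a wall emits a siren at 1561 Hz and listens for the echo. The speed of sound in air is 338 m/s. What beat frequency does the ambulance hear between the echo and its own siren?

The wall receives the sound from a moving source: f₁ = f₀ · v/(v + v_e) = 1561 × 338/354 ≈ 1490.4 Hz.
On the return leg the ambulance is a moving observer: f₂ = f₁ · (v − v_e)/v = 1490.4 × 322/338 ≈ 1419.9 Hz.
Beat against the emitted tone: |f₂ − f₀| = 2v_e·f₀/(v + v_e) = 2 × 16 × 1561/354 ≈ 141 Hz.

141 Hz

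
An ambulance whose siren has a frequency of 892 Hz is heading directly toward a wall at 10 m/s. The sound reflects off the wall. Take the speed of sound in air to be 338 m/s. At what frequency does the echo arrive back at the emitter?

The wall receives the sound from a moving source: f₁ = f₀ · v/(v − v_e) = 892 × 338/328 ≈ 919 Hz.
On the return leg the ambulance is a moving observer: f₂ = f₁ · (v + v_e)/v = 919 × 348/338 ≈ 946 Hz.
Equivalently f₂ = f₀ · (v + v_e)/(v − v_e).

946 Hz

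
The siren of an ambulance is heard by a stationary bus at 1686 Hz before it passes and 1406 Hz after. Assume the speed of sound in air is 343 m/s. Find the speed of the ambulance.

31 m/s

f₁/f₂ = (v + v_s)/(v − v_s), so v_s = v · (f₁ − f₂)/(f₁ + f₂).
v_s = 343 × (1686 − 1406)/(1686 + 1406) = 343 × 280/3092 ≈ 31 m/s.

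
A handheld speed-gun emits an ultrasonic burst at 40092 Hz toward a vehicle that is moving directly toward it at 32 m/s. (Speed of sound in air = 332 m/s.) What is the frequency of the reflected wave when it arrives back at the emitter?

The vehicle first receives the wave as a moving observer: f₁ = f₀ · (v + u)/v = 40092 × (332 + 32)/332 ≈ 43956 Hz.
On reflection it acts as a source moving toward the stationary detector: f₂ = f₁ · v/(v − u) = 43956 × 332/300 ≈ 48645 Hz.
Equivalently f₂ = f₀ · (v + u)/(v − u).

48645 Hz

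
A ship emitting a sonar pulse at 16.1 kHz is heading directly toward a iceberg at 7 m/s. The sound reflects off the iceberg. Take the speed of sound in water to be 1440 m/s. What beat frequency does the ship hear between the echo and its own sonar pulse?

157 Hz

The iceberg receives the sound from a moving source: f₁ = f₀ · v/(v − v_e) = 16.1 × 1440/1433 ≈ 16.1786 kHz.
On the return leg the ship is a moving observer: f₂ = f₁ · (v + v_e)/v = 16.1786 × 1447/1440 ≈ 16.2573 kHz.
Beat against the emitted tone (with f₀ = 16100 Hz): |f₂ − f₀| = 2v_e·f₀/(v − v_e) = 2 × 7 × 16100/1433 ≈ 157 Hz.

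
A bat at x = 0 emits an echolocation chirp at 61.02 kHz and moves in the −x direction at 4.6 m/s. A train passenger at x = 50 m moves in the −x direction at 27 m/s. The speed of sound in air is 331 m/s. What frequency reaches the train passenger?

The observer lies on the +x side, so the source is heading away from the observer and the observer is heading toward the source.
Both move, so f' = f · (v + v_o)/(v + v_s).
f' = 61.02 × (331 + 27)/(331 + 4.6) = 61.02 × 358/335.6 ≈ 65.1 kHz.

65.1 kHz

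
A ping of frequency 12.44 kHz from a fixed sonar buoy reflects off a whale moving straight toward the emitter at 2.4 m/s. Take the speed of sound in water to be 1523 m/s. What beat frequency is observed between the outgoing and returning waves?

39.3 Hz

The whale first receives the wave as a moving observer: f₁ = f₀ · (v + u)/v = 12.44 × (1523 + 2.4)/1523 ≈ 12.4596 kHz.
The reflection then acts as a moving source: f₂ = f₁ · v/(v − u) ≈ 12.4793 kHz.
Equivalently f₂ = f₀ · (v + u)/(v − u).
Beat frequency (with f₀ = 12440 Hz): |f₂ − f₀| = 2u·f₀/(v − u) = 2 × 2.4 × 12440/1520.6 ≈ 39.3 Hz.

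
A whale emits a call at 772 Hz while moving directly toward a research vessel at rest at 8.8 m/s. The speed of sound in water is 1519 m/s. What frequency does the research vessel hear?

776 Hz

Moving source, stationary observer: f' = f · v/(v − v_s) since the source is approaching.
f' = 772 × 1519/(1519 − 8.8) = 772 × 1519/1510 ≈ 776 Hz.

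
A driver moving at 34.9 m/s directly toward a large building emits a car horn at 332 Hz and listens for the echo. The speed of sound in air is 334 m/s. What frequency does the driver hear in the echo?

409 Hz

The large building receives the sound from a moving source: f₁ = f₀ · v/(v − v_e) = 332 × 334/299.1 ≈ 371 Hz.
On the return leg the driver is a moving observer: f₂ = f₁ · (v + v_e)/v = 371 × 368.9/334 ≈ 409 Hz.
Equivalently f₂ = f₀ · (v + v_e)/(v − v_e).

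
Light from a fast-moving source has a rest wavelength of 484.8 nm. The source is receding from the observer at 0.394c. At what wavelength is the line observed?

735.3 nm

Relativistic Doppler for wavelength: λ' = λ₀ · √((1 + β)/(1 − β)).
λ' = 484.8 × √(1.3940/0.6060) = 484.8 × 1.51668 ≈ 735.3 nm.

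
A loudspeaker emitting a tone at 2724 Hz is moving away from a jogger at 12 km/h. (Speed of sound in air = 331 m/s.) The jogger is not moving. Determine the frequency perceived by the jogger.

12 km/h = 3.333 m/s.
Moving source, stationary observer: f' = f · v/(v + v_s) since the source is receding.
f' = 2724 × 331/(331 + 3.333) = 2724 × 331/334.3 ≈ 2697 Hz.

2697 Hz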